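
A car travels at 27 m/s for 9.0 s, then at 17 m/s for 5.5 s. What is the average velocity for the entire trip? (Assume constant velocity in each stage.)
d₁ = v₁t₁ = 27 × 9.0 = 243 m
d₂ = v₂t₂ = 17 × 5.5 = 93.5 m
d_total = 336.5 m, t_total = 14.5 s
v_avg = d_total/t_total = 336.5/14.5 = 23.21 m/s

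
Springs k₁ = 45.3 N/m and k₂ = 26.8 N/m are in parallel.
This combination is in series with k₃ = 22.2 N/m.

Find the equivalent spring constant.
k₁₂ = k₁ + k₂ = 72.1 N/m (parallel)
1/k_eq = 1/k₁₂ + 1/k₃ → k_eq = 16.97 N/m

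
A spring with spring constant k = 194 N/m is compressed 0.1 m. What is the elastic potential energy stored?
PE = ½kx² = ½×194×0.1² = 0.97 J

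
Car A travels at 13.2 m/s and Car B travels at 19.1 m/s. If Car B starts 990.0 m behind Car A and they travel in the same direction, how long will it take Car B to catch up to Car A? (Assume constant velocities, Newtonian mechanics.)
Relative speed: v_rel = 19.1 - 13.2 = 5.9 m/s
Time to catch: t = d₀/v_rel = 990.0/5.9 = 167.8 s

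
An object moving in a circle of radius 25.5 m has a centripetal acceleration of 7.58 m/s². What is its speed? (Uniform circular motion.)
v = √(a_c × r) = √(7.58 × 25.5) = 13.9 m/s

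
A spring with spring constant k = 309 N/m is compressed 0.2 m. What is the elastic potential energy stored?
PE = ½kx² = ½×309×0.2² = 6.18 J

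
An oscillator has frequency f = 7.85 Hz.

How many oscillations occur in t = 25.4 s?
n = f×t = 7.85×25.4 = 199.4 oscillations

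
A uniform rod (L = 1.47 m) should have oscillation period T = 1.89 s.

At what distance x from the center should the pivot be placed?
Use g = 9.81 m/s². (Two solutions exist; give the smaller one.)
T = 2π√((L²/12 + x²)/(gx)). Let c = T²g/(4π²) = 0.8876.
x² − cx + L²/12 = 0 → x = (c − √(c² − L²/3))/2 = 0.3138 m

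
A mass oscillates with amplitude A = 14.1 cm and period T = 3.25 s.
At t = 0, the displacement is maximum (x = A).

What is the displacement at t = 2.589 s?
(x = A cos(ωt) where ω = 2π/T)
ω = 2π/T = 2π/3.25 = 1.933 rad/s
x = A cos(ωt) = 14.1×cos(1.933×2.589) = 4.071 cm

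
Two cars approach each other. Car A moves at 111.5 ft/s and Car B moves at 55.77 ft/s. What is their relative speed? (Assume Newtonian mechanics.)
v_rel = v_A + v_B = 111.5 + 55.77 = 167.3 ft/s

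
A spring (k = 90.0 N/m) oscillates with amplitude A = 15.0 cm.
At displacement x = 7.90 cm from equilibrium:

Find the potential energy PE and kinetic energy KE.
E_total = ½kA² = ½×90.0×(0.15)² = 1.012 J
PE = ½kx² = ½×90.0×(0.079)² = 0.2808 J
KE = E_total − PE = 0.7317 J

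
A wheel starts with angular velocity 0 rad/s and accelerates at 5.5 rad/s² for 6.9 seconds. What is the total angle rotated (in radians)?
θ = ω₀t + ½αt² = 0×6.9 + ½×5.5×6.9² = 130.93 rad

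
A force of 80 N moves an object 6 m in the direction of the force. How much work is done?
W = Fd = 80×6 = 480.0 J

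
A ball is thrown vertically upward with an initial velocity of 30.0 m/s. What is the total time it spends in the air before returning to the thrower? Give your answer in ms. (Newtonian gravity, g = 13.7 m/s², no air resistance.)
t_total = 2v₀/g (with unit conversion) = 4380.0 ms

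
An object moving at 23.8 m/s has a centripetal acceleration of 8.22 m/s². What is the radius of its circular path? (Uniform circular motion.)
r = v²/a_c = 23.8²/8.22 = 68.91 m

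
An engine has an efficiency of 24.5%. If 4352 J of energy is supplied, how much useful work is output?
W_out = η × W_in = 0.245 × 4352 = 1066.2 J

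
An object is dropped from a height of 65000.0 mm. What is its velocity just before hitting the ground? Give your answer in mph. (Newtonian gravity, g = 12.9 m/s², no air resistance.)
v = √(2gh) (with unit conversion) = 91.61 mph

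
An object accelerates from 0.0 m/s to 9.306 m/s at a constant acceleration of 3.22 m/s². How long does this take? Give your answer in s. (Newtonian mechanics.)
t = (v - v₀)/a = 2.89 s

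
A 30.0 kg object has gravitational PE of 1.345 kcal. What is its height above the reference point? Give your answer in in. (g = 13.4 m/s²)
PE = mgh → h = PE/(mg) = 5627 J / (30 kg × 13.4 m/s²) = 14 m = 551.1 in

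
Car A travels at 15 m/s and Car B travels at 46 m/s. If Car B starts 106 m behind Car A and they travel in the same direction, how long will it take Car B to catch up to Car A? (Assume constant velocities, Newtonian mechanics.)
Relative speed: v_rel = 46 - 15 = 31 m/s
Time to catch: t = d₀/v_rel = 106/31 = 3.42 s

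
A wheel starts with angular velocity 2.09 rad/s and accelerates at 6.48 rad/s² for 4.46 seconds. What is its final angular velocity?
ω = ω₀ + αt = 2.09 + 6.48 × 4.46 = 30.99 rad/s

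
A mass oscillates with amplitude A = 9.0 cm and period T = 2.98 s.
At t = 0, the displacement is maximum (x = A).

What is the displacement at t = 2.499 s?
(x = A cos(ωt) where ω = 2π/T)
ω = 2π/T = 2π/2.98 = 2.108 rad/s
x = A cos(ωt) = 9.0×cos(2.108×2.499) = 4.755 cm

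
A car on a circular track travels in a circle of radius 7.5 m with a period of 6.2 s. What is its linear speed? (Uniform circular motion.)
v = 2πr/T = 2π×7.5/6.2 = 7.6 m/s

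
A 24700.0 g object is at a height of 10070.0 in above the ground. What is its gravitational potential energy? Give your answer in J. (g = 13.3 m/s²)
PE = mgh = 24.7 kg × 13.3 m/s² × 255.8 m = 8.403e+04 J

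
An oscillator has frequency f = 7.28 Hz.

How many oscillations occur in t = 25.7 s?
n = f×t = 7.28×25.7 = 187.1 oscillations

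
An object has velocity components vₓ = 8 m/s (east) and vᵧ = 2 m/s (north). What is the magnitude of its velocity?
|v| = √(vₓ² + vᵧ²) = √(8² + 2²) = √(68) = 8.25 m/s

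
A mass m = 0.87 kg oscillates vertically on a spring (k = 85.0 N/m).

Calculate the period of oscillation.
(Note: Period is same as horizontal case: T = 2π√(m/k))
T = 2π√(m/k) = 2π√(0.87/85.0) = 0.6357 s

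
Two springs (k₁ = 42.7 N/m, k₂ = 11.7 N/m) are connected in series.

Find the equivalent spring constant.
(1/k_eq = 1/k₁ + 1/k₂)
1/k_eq = 1/42.7 + 1/11.7 = 0.10889; k_eq = 9.184 N/m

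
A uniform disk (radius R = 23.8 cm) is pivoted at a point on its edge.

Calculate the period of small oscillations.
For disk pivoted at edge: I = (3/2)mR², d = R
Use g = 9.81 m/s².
I/m = (3/2)R² = 0.08497 m²; d = R = 0.238 m
T = 2π√((3/2)R²/(gR)) = 2π√(3R/(2g)) = 1.199 s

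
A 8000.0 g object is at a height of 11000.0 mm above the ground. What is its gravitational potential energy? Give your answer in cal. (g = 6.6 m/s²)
PE = mgh = 8 kg × 6.6 m/s² × 11 m = 580.8 J = 138.8 cal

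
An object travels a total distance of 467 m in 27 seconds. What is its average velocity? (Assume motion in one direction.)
v_avg = Δd / Δt = 467 / 27 = 17.3 m/s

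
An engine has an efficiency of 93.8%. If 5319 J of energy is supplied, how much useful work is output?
W_out = η × W_in = 0.938 × 5319 = 4989.2 J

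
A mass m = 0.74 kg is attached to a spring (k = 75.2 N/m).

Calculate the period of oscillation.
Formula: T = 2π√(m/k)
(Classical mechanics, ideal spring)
T = 2π√(m/k) = 2π√(0.74/75.2) = 0.6233 s; f = 1/T = 1.604 Hz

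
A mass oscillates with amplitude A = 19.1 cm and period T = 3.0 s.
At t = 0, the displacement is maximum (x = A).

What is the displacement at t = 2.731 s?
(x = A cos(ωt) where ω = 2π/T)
ω = 2π/T = 2π/3.0 = 2.094 rad/s
x = A cos(ωt) = 19.1×cos(2.094×2.731) = 16.15 cm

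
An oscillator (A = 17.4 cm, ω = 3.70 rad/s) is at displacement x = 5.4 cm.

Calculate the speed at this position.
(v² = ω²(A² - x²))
v = ω√(A² − x²) = 3.7×√(0.174² − 0.054²) = 0.612 m/s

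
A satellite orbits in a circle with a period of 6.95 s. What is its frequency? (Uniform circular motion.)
f = 1/T = 1/6.95 = 0.1439 Hz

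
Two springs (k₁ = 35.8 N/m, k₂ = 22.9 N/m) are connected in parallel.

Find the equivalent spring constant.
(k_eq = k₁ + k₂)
k_eq = k₁ + k₂ = 35.8 + 22.9 = 58.7 N/m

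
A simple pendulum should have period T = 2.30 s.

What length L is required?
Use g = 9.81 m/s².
T = 2π√(L/g) → L = g(T/2π)² = 9.81×(2.3/2π)² = 1.315 m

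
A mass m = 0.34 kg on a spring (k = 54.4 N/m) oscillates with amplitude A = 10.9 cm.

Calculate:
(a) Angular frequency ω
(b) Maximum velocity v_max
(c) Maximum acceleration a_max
ω = √(k/m) = √(54.4/0.34) = 12.65 rad/s
v_max = ωA = 12.65×0.109 = 1.379 m/s
a_max = ω²A = 12.65²×0.109 = 17.44 m/s²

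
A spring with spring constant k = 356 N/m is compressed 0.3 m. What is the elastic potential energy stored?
PE = ½kx² = ½×356×0.3² = 16.02 J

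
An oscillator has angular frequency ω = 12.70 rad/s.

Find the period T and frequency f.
T = 2π/ω = 2π/12.7 = 0.4947 s; f = ω/2π = 2.021 Hz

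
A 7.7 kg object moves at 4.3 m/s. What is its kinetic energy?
KE = ½mv² = ½×7.7×4.3² = 71.1865 J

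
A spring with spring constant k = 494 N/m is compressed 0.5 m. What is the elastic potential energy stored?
PE = ½kx² = ½×494×0.5² = 61.75 J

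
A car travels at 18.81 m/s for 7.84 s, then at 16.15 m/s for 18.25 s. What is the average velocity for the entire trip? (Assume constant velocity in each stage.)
d₁ = v₁t₁ = 18.81 × 7.84 = 147.47 m
d₂ = v₂t₂ = 16.15 × 18.25 = 294.737 m
d_total = 442.21 m, t_total = 26.09 s
v_avg = d_total/t_total = 442.21/26.09 = 16.95 m/s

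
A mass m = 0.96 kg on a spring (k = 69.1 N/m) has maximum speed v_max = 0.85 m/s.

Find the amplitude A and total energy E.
½mv²_max = ½kA² → A = v_max√(m/k) = 0.85×√(0.96/69.1) = 0.1002 m = 10.02 cm
E = ½mv²_max = ½×0.96×0.85² = 0.3468 J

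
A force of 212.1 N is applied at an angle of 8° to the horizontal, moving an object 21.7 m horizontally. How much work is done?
W = Fd cosθ = 212.1×21.7×cos(8°) = 4557.8 J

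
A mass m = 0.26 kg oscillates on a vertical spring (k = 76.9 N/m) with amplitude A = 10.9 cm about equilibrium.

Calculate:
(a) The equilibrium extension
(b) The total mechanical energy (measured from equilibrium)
x_eq = mg/k = 0.26×9.81/76.9 = 0.03317 m = 3.317 cm
E = ½kA² = ½×76.9×(0.109)² = 0.4568 J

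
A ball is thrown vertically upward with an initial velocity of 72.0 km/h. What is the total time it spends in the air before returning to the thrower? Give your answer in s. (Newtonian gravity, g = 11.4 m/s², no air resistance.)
t_total = 2v₀/g (with unit conversion) = 3.509 s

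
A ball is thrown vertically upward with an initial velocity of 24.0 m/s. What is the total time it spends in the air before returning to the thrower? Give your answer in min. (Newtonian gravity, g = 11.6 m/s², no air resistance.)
t_total = 2v₀/g (with unit conversion) = 0.06897 min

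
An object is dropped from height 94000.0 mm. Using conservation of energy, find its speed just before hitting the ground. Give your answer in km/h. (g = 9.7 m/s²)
mgh = ½mv² → v = √(2gh) = √(2×9.7×94) = 42.7 m/s = 153.7 km/h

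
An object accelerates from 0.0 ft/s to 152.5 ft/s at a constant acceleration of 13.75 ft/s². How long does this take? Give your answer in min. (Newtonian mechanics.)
t = (v - v₀)/a (with unit conversion) = 0.1848 min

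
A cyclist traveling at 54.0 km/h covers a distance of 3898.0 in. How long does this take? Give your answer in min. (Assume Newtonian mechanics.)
t = d/v (with unit conversion) = 0.11 min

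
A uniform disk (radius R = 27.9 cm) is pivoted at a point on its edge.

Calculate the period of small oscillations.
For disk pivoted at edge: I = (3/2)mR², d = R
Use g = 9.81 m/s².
I/m = (3/2)R² = 0.1168 m²; d = R = 0.279 m
T = 2π√((3/2)R²/(gR)) = 2π√(3R/(2g)) = 1.298 s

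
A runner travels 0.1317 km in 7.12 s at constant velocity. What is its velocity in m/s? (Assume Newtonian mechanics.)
v = d/t (with unit conversion) = 18.5 m/s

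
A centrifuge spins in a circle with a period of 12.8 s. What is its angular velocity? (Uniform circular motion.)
ω = 2π/T = 2π/12.8 = 0.4909 rad/s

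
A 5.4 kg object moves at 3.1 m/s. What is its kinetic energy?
KE = ½mv² = ½×5.4×3.1² = 25.947 J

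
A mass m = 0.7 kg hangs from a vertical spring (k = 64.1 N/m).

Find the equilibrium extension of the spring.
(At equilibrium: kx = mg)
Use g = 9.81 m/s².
x_eq = mg/k = 0.7×9.81/64.1 = 0.1071 m = 10.71 cm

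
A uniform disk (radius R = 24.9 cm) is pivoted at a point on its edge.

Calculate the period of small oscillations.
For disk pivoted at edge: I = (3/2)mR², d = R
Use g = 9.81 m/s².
I/m = (3/2)R² = 0.093 m²; d = R = 0.249 m
T = 2π√((3/2)R²/(gR)) = 2π√(3R/(2g)) = 1.226 s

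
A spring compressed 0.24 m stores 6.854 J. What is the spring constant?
PE = ½kx² → k = 2PE/x² = 2×6.854/0.24² = 238.0 N/m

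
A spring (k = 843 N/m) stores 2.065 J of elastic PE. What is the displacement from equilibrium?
PE = ½kx² → x = √(2PE/k) = √(2×2.065/843) = 0.06999 m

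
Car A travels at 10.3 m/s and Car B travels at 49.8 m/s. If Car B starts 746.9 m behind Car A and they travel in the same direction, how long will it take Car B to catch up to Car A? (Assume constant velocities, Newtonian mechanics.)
Relative speed: v_rel = 49.8 - 10.3 = 39.5 m/s
Time to catch: t = d₀/v_rel = 746.9/39.5 = 18.91 s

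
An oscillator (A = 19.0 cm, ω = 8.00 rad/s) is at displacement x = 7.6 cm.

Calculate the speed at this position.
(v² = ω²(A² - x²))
v = ω√(A² − x²) = 8.0×√(0.19² − 0.076²) = 1.393 m/s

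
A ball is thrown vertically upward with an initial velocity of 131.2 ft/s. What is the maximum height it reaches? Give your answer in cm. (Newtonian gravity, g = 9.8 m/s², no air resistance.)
h_max = v₀²/(2g) (with unit conversion) = 8159.0 cm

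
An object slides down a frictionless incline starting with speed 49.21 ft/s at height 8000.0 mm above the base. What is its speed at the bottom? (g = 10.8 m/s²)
½mv₀² + mgh = ½mv² → v = √(v₀² + 2gh) = √(15² + 2×10.8×8) = 19.94 m/s = 65.43 ft/s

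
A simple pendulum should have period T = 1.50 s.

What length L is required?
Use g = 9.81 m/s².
T = 2π√(L/g) → L = g(T/2π)² = 9.81×(1.5/2π)² = 0.5591 m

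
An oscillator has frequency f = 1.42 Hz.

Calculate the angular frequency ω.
ω = 2πf = 2π×1.42 = 8.922 rad/s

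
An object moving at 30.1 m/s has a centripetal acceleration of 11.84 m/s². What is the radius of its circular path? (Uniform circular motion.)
r = v²/a_c = 30.1²/11.84 = 76.52 m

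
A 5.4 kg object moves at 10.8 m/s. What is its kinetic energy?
KE = ½mv² = ½×5.4×10.8² = 314.928 J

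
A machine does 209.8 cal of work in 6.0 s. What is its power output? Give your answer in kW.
P = W/t = 877.8 J / 6 s = 146.3 W = 0.1463 kW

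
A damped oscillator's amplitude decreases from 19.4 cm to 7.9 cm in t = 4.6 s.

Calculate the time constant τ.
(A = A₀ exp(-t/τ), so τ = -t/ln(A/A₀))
A/A₀ = 7.9/19.4 = 0.4072; ln(A/A₀) = -0.8984
τ = −t/ln(A/A₀) = −4.6/-0.8984 = 5.12 s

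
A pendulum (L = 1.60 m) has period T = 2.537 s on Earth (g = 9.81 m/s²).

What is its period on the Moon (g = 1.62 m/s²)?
T = 2π√(L/g), so T_moon/T_earth = √(g_earth/g_moon)
T_moon = 2π√(1.6/1.62) = 6.244 s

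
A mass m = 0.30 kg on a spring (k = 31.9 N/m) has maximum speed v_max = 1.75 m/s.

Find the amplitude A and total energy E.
½mv²_max = ½kA² → A = v_max√(m/k) = 1.75×√(0.3/31.9) = 0.1697 m = 16.97 cm
E = ½mv²_max = ½×0.3×1.75² = 0.4594 J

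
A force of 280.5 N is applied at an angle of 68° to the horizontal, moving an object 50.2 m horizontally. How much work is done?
W = Fd cosθ = 280.5×50.2×cos(68°) = 5274.9 J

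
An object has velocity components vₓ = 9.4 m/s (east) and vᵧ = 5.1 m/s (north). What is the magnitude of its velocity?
|v| = √(vₓ² + vᵧ²) = √(9.4² + 5.1²) = √(114.37) = 10.69 m/s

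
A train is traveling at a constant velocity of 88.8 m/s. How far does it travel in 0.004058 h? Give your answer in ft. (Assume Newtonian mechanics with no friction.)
d = vt (with unit conversion) = 4256.0 ft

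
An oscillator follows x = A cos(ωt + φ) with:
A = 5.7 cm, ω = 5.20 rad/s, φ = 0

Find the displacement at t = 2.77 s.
x = A cos(ωt + φ) = 5.7×cos(5.2×2.77 + 0) = -1.503 cm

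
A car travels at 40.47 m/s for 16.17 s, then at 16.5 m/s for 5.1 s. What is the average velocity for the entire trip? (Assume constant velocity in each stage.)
d₁ = v₁t₁ = 40.47 × 16.17 = 654.4 m
d₂ = v₂t₂ = 16.5 × 5.1 = 84.15 m
d_total = 738.55 m, t_total = 21.27 s
v_avg = d_total/t_total = 738.55/21.27 = 34.72 m/s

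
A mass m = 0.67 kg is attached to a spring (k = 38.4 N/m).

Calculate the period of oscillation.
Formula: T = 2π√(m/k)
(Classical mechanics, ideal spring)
T = 2π√(m/k) = 2π√(0.67/38.4) = 0.8299 s; f = 1/T = 1.205 Hz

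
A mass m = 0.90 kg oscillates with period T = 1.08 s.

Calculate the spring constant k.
T = 2π√(m/k) → k = m(2π/T)² = 0.9×(2π/1.08)² = 30.46 N/m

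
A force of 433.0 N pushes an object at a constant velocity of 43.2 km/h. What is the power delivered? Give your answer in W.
P = Fv = 433 N × 12 m/s = 5196 W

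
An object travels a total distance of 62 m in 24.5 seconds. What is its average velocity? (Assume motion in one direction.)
v_avg = Δd / Δt = 62 / 24.5 = 2.53 m/s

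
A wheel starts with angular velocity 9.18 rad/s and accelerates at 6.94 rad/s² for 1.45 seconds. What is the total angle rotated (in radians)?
θ = ω₀t + ½αt² = 9.18×1.45 + ½×6.94×1.45² = 20.61 rad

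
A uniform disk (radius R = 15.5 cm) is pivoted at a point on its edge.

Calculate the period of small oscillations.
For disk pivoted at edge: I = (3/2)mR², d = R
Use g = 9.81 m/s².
I/m = (3/2)R² = 0.03604 m²; d = R = 0.155 m
T = 2π√((3/2)R²/(gR)) = 2π√(3R/(2g)) = 0.9673 s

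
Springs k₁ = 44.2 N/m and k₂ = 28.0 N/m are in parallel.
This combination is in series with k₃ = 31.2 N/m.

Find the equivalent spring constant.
k₁₂ = k₁ + k₂ = 72.2 N/m (parallel)
1/k_eq = 1/k₁₂ + 1/k₃ → k_eq = 21.79 N/m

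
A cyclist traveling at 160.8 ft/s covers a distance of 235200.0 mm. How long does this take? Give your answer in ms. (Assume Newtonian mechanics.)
t = d/v (with unit conversion) = 4799.0 ms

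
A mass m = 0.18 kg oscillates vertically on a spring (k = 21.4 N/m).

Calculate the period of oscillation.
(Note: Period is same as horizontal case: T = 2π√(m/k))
T = 2π√(m/k) = 2π√(0.18/21.4) = 0.5762 s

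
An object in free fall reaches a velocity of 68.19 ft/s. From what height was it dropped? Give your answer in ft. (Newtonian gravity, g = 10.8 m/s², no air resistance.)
h = v²/(2g) (with unit conversion) = 65.61 ft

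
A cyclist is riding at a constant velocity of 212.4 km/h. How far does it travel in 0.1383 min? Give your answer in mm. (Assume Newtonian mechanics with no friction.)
d = vt (with unit conversion) = 489600.0 mm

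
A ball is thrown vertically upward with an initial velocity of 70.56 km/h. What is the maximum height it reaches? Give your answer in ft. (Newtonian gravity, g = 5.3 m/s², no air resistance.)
h_max = v₀²/(2g) (with unit conversion) = 118.9 ft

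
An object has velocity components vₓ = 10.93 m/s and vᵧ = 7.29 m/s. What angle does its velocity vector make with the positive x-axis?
θ = arctan(vᵧ/vₓ) = arctan(7.29/10.93) = 33.7°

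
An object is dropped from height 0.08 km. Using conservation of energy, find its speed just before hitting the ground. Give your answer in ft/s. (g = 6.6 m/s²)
mgh = ½mv² → v = √(2gh) = √(2×6.6×80) = 32.5 m/s = 106.6 ft/s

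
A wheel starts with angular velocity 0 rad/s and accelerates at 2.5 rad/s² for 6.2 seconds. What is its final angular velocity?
ω = ω₀ + αt = 0 + 2.5 × 6.2 = 15.5 rad/s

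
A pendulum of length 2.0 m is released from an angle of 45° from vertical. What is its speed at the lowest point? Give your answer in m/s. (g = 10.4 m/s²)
h = L(1 − cosθ) = 2.0×(1 − cos45°) = 0.5858 m
v = √(2gh) = √(2×10.4×0.5858) = 3.491 m/s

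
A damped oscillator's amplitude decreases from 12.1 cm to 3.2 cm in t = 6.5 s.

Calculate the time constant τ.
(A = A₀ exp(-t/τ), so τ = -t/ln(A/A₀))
A/A₀ = 3.2/12.1 = 0.2645; ln(A/A₀) = -1.33
τ = −t/ln(A/A₀) = −6.5/-1.33 = 4.887 s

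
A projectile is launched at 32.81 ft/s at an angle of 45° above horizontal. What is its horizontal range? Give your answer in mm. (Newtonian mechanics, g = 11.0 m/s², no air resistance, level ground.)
R = v₀² sin(2θ) / g (with unit conversion) = 9092.0 mm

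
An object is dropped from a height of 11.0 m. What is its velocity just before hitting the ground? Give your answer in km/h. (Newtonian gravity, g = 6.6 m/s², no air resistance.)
v = √(2gh) (with unit conversion) = 43.38 km/h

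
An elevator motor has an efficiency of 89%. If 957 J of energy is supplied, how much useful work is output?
W_out = η × W_in = 0.89 × 957 = 851.73 J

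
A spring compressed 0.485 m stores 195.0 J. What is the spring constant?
PE = ½kx² → k = 2PE/x² = 2×195.0/0.485² = 1658.0 N/m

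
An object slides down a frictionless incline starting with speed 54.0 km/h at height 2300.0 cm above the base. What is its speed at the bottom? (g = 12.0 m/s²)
½mv₀² + mgh = ½mv² → v = √(v₀² + 2gh) = √(15² + 2×12.0×23) = 27.87 m/s = 100.3 km/h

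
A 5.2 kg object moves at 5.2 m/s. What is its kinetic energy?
KE = ½mv² = ½×5.2×5.2² = 70.304 J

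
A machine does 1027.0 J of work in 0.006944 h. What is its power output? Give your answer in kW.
P = W/t = 1027 J / 25 s = 41.08 W = 0.04108 kW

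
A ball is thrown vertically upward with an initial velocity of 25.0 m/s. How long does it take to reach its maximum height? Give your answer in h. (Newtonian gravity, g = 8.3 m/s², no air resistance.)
t_up = v₀/g (with unit conversion) = 0.0008367 h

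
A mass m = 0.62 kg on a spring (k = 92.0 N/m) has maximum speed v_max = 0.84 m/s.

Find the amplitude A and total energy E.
½mv²_max = ½kA² → A = v_max√(m/k) = 0.84×√(0.62/92.0) = 0.06896 m = 6.896 cm
E = ½mv²_max = ½×0.62×0.84² = 0.2187 J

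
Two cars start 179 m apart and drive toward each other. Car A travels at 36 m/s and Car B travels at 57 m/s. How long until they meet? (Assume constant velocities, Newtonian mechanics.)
Combined speed: v_combined = 36 + 57 = 93 m/s
Time to meet: t = d/93 = 179/93 = 1.92 s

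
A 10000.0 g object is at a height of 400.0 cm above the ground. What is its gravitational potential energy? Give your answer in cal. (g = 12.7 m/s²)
PE = mgh = 10 kg × 12.7 m/s² × 4 m = 508 J = 121.4 cal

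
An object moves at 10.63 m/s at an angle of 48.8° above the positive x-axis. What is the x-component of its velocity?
vₓ = v cos(θ) = 10.63 × cos(48.8°) = 7.0 m/s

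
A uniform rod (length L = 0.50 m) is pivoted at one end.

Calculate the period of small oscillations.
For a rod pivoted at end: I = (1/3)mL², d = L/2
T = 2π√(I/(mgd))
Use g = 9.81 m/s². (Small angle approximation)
I/m = (1/3)L² = 0.08333 m²; d = L/2 = 0.25 m
T = 2π√(I/(mgd)) = 2π√(0.08333/(9.81×0.25)) = 1.158 s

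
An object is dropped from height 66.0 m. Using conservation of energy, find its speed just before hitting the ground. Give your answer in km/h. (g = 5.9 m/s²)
mgh = ½mv² → v = √(2gh) = √(2×5.9×66) = 27.91 m/s = 100.5 km/h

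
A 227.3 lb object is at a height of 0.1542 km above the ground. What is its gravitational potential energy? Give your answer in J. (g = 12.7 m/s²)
PE = mgh = 103.1 kg × 12.7 m/s² × 154.2 m = 2.019e+05 J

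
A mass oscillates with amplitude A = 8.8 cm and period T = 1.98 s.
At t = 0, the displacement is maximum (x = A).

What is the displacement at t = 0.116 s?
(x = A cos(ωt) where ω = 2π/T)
ω = 2π/T = 2π/1.98 = 3.173 rad/s
x = A cos(ωt) = 8.8×cos(3.173×0.116) = 8.21 cm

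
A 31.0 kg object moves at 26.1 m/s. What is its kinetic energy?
KE = ½mv² = ½×31.0×26.1² = 10558.76 J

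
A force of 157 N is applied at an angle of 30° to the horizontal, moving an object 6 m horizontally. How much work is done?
W = Fd cosθ = 157×6×cos(30°) = 815.8 J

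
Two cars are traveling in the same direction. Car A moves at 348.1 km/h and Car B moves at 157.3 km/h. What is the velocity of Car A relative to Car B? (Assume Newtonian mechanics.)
v_rel = v_A - v_B = 348.1 - 157.3 = 190.8 km/h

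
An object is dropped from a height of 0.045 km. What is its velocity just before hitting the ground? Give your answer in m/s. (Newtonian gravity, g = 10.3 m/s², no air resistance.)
v = √(2gh) (with unit conversion) = 30.45 m/s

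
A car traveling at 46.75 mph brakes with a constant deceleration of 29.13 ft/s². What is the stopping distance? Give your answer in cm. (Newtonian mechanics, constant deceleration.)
d = v₀² / (2a) (with unit conversion) = 2460.0 cm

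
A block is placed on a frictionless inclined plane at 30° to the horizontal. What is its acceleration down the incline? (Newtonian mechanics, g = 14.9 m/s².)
a = g sin(θ) = 14.9 × sin(30°) = 14.9 × 0.5 = 7.45 m/s²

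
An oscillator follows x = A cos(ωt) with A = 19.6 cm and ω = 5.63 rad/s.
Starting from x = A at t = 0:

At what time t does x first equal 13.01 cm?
cos(ωt) = x/A = 13.01/19.6 = 0.6638
ωt = arccos(0.6638) = 0.8449 rad
t = 0.8449/5.63 = 0.1501 s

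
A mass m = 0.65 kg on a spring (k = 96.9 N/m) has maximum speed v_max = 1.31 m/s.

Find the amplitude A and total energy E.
½mv²_max = ½kA² → A = v_max√(m/k) = 1.31×√(0.65/96.9) = 0.1073 m = 10.73 cm
E = ½mv²_max = ½×0.65×1.31² = 0.5577 J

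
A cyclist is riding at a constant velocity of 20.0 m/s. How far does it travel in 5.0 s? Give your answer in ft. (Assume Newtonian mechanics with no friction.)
d = vt (with unit conversion) = 328.1 ft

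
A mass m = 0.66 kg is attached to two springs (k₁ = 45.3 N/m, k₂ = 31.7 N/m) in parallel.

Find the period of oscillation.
k_eq = k₁+k₂ = 77 N/m
T = 2π√(m/k_eq) = 2π√(0.66/77) = 0.5817 s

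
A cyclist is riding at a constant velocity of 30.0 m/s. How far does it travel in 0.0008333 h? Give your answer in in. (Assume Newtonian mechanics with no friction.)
d = vt (with unit conversion) = 3543.0 in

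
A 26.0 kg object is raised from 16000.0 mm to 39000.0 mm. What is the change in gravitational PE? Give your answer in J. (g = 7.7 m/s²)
ΔPE = mg(h₂ − h₁) = 26 kg × 7.7 m/s² × (39 − 16) m = 4605 J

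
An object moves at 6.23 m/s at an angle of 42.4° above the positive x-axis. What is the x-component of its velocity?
vₓ = v cos(θ) = 6.23 × cos(42.4°) = 4.6 m/s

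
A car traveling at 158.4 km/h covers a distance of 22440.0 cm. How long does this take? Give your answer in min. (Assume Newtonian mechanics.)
t = d/v (with unit conversion) = 0.085 min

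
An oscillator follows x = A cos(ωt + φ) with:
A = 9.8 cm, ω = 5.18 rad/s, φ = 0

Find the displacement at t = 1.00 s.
x = A cos(ωt + φ) = 9.8×cos(5.18×1.0 + 0) = 4.417 cm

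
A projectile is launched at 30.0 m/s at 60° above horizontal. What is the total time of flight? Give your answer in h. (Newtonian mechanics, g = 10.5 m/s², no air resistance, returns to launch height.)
T = 2v₀sin(θ)/g (with unit conversion) = 0.001375 h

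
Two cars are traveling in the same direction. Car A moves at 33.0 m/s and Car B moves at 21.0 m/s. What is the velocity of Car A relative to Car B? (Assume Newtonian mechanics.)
v_rel = v_A - v_B = 33.0 - 21.0 = 12.0 m/s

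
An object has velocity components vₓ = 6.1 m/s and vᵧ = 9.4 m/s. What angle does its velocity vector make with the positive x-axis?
θ = arctan(vᵧ/vₓ) = arctan(9.4/6.1) = 57.02°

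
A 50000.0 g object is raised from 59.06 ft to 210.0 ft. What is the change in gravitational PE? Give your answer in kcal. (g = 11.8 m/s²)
ΔPE = mg(h₂ − h₁) = 50 kg × 11.8 m/s² × (64.01 − 18) m = 2.714e+04 J = 6.488 kcal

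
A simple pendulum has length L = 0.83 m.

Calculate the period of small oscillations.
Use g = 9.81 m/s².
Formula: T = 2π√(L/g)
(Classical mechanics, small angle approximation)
T = 2π√(L/g) = 2π√(0.83/9.81) = 1.828 s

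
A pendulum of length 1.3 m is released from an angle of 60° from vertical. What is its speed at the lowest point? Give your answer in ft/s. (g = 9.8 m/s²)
h = L(1 − cosθ) = 1.3×(1 − cos60°) = 0.65 m
v = √(2gh) = √(2×9.8×0.65) = 3.569 m/s = 11.71 ft/s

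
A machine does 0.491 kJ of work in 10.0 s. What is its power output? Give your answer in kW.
P = W/t = 491 J / 10 s = 49.1 W = 0.0491 kW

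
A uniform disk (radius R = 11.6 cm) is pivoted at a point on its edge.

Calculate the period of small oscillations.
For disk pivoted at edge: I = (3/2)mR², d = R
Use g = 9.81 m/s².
I/m = (3/2)R² = 0.02018 m²; d = R = 0.116 m
T = 2π√((3/2)R²/(gR)) = 2π√(3R/(2g)) = 0.8368 s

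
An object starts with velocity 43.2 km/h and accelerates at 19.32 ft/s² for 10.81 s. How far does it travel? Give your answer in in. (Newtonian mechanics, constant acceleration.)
d = v₀t + ½at² (with unit conversion) = 18650.0 in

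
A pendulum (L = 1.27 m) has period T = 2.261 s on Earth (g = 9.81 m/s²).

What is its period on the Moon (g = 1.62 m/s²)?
T = 2π√(L/g), so T_moon/T_earth = √(g_earth/g_moon)
T_moon = 2π√(1.27/1.62) = 5.563 s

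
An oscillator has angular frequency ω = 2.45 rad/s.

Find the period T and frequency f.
T = 2π/ω = 2π/2.45 = 2.565 s; f = ω/2π = 0.3899 Hz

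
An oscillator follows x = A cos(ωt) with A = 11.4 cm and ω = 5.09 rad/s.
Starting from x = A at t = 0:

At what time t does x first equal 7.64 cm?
cos(ωt) = x/A = 7.64/11.4 = 0.6702
ωt = arccos(0.6702) = 0.8364 rad
t = 0.8364/5.09 = 0.1643 s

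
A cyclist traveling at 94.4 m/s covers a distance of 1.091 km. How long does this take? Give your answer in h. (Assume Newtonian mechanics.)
t = d/v (with unit conversion) = 0.00321 h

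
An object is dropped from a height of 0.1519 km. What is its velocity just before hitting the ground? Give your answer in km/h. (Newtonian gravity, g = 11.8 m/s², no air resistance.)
v = √(2gh) (with unit conversion) = 215.5 km/h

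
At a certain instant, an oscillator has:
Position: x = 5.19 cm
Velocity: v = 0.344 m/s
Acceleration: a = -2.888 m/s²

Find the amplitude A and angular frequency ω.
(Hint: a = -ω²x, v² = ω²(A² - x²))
a = −ω²x → ω = √(|a|/x) = √(2.888/0.0519) = 7.46 rad/s
v² = ω²(A² − x²) → A = √(x² + v²/ω²) = √(0.0519² + 0.344²/7.46²) = 0.06943 m = 6.943 cm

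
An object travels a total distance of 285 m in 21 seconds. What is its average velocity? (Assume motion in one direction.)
v_avg = Δd / Δt = 285 / 21 = 13.57 m/s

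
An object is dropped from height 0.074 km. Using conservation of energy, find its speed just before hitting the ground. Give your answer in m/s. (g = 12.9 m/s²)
mgh = ½mv² → v = √(2gh) = √(2×12.9×74) = 43.69 m/s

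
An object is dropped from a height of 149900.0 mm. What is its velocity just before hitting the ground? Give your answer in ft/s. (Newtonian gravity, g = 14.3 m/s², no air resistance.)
v = √(2gh) (with unit conversion) = 214.8 ft/s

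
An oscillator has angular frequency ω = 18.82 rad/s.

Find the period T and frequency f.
T = 2π/ω = 2π/18.82 = 0.3339 s; f = ω/2π = 2.995 Hz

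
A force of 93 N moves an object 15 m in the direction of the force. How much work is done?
W = Fd = 93×15 = 1395.0 J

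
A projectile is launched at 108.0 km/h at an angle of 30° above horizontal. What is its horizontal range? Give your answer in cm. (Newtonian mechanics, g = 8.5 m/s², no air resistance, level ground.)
R = v₀² sin(2θ) / g (with unit conversion) = 9170.0 cm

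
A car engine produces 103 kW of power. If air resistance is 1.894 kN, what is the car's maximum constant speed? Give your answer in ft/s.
P = Fv → v = P/F = 103000 W / 1894 N = 54.38 m/s = 178.4 ft/s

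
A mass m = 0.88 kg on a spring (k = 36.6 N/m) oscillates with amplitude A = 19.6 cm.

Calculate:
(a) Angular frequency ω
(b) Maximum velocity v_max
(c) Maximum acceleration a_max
ω = √(k/m) = √(36.6/0.88) = 6.449 rad/s
v_max = ωA = 6.449×0.196 = 1.264 m/s
a_max = ω²A = 6.449²×0.196 = 8.152 m/s²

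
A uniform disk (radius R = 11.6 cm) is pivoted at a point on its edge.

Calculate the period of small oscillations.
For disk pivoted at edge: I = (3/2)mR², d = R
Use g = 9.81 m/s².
I/m = (3/2)R² = 0.02018 m²; d = R = 0.116 m
T = 2π√((3/2)R²/(gR)) = 2π√(3R/(2g)) = 0.8368 s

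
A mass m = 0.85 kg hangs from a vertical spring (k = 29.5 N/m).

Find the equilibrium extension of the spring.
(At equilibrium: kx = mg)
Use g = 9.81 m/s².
x_eq = mg/k = 0.85×9.81/29.5 = 0.2827 m = 28.27 cm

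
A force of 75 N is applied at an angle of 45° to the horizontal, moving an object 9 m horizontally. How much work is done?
W = Fd cosθ = 75×9×cos(45°) = 477.3 J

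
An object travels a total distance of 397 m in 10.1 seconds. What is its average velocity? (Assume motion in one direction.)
v_avg = Δd / Δt = 397 / 10.1 = 39.31 m/s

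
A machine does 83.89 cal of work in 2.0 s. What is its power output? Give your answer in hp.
P = W/t = 351 J / 2 s = 175.5 W = 0.2353 hp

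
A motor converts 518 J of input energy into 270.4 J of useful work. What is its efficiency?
η = W_out/W_in = 270.4/518 = 0.522 = 52.2%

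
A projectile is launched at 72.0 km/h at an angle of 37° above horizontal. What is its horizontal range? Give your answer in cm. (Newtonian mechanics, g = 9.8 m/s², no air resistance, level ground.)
R = v₀² sin(2θ) / g (with unit conversion) = 3924.0 cm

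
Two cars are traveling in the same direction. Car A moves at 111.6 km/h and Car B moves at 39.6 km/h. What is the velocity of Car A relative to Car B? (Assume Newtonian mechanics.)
v_rel = v_A - v_B = 111.6 - 39.6 = 72.0 km/h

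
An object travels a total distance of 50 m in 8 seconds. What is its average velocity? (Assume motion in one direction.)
v_avg = Δd / Δt = 50 / 8 = 6.25 m/s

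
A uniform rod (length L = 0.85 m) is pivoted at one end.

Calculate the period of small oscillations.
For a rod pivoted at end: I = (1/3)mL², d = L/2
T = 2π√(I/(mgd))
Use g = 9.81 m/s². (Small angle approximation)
I/m = (1/3)L² = 0.2408 m²; d = L/2 = 0.425 m
T = 2π√(I/(mgd)) = 2π√(0.2408/(9.81×0.425)) = 1.51 s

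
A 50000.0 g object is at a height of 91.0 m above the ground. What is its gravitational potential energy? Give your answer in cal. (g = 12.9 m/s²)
PE = mgh = 50 kg × 12.9 m/s² × 91 m = 5.87e+04 J = 14030.0 cal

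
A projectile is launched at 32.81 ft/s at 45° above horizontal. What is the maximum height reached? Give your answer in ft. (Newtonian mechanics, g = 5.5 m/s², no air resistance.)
H = v₀²sin²(θ)/(2g) (with unit conversion) = 14.91 ft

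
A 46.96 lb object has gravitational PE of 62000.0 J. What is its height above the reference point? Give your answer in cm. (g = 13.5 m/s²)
PE = mgh → h = PE/(mg) = 6.2e+04 J / (21.3 kg × 13.5 m/s²) = 215.6 m = 21560.0 cm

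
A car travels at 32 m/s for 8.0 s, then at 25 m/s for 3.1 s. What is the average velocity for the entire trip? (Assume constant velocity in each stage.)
d₁ = v₁t₁ = 32 × 8.0 = 256 m
d₂ = v₂t₂ = 25 × 3.1 = 77.5 m
d_total = 333.5 m, t_total = 11.1 s
v_avg = d_total/t_total = 333.5/11.1 = 30.05 m/s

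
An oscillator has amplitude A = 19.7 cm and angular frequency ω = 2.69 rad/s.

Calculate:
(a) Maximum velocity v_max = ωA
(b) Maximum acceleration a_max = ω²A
v_max = ωA = 2.69×0.197 = 0.5299 m/s
a_max = ω²A = 2.69²×0.197 = 1.426 m/s²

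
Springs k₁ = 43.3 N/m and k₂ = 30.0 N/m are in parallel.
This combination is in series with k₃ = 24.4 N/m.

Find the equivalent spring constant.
k₁₂ = k₁ + k₂ = 73.3 N/m (parallel)
1/k_eq = 1/k₁₂ + 1/k₃ → k_eq = 18.31 N/m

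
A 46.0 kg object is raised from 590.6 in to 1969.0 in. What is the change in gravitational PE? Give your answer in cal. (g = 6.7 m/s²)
ΔPE = mg(h₂ − h₁) = 46 kg × 6.7 m/s² × (50.01 − 15) m = 1.079e+04 J = 2579.0 cal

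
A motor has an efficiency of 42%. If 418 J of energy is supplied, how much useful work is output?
W_out = η × W_in = 0.42 × 418 = 175.56 J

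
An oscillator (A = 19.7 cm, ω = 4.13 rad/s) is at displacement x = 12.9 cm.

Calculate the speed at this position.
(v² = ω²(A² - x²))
v = ω√(A² − x²) = 4.13×√(0.197² − 0.129²) = 0.6149 m/s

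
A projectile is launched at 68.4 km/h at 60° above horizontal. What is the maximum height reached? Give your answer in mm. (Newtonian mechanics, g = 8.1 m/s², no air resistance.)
H = v₀²sin²(θ)/(2g) (with unit conversion) = 16710.0 mm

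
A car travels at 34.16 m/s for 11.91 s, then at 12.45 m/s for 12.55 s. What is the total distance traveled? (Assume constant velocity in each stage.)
d₁ = v₁t₁ = 34.16 × 11.91 = 406.846 m
d₂ = v₂t₂ = 12.45 × 12.55 = 156.248 m
d_total = 406.846 + 156.248 = 563.09 m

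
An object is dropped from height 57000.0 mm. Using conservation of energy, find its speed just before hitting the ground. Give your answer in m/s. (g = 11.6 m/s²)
mgh = ½mv² → v = √(2gh) = √(2×11.6×57) = 36.36 m/s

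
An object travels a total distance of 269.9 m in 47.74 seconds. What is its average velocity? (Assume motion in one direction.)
v_avg = Δd / Δt = 269.9 / 47.74 = 5.65 m/s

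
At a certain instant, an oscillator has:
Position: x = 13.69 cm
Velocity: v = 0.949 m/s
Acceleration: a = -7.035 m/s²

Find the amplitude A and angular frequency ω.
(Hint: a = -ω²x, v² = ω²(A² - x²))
a = −ω²x → ω = √(|a|/x) = √(7.035/0.1369) = 7.169 rad/s
v² = ω²(A² − x²) → A = √(x² + v²/ω²) = √(0.1369² + 0.949²/7.169²) = 0.1904 m = 19.04 cm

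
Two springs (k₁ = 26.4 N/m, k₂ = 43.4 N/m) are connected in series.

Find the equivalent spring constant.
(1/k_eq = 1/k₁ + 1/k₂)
1/k_eq = 1/26.4 + 1/43.4 = 0.06092; k_eq = 16.41 N/m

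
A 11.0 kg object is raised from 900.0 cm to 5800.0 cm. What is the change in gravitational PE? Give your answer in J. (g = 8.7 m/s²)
ΔPE = mg(h₂ − h₁) = 11 kg × 8.7 m/s² × (58 − 9) m = 4689 J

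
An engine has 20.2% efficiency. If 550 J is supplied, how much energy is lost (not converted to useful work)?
W_out = η × W_in = 0.202×550 = 111.1 J
W_lost = W_in − W_out = 550 − 111.1 = 438.9 J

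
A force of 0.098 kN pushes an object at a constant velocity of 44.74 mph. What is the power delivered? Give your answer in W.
P = Fv = 98 N × 20 m/s = 1960 W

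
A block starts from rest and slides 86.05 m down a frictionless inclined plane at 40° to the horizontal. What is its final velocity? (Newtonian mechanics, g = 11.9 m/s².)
a = g sin(θ) = 11.9 × sin(40°) = 7.65 m/s²
v = √(2ad) = √(2 × 7.65 × 86.05) = 36.28 m/s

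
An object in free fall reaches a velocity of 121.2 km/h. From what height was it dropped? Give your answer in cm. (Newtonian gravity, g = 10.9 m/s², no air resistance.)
h = v²/(2g) (with unit conversion) = 5199.0 cm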